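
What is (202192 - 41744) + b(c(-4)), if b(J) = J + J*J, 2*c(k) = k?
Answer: 160450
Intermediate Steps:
c(k) = k/2
b(J) = J + J²
(202192 - 41744) + b(c(-4)) = (202192 - 41744) + ((½)*(-4))*(1 + (½)*(-4)) = 160448 - 2*(1 - 2) = 160448 - 2*(-1) = 160448 + 2 = 160450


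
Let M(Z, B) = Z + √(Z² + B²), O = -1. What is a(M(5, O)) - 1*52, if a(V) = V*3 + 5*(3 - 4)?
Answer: -42 + 3*√26 ≈ -26.703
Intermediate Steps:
M(Z, B) = Z + √(B² + Z²)
a(V) = -5 + 3*V (a(V) = 3*V + 5*(-1) = 3*V - 5 = -5 + 3*V)
a(M(5, O)) - 1*52 = (-5 + 3*(5 + √((-1)² + 5²))) - 1*52 = (-5 + 3*(5 + √(1 + 25))) - 52 = (-5 + 3*(5 + √26)) - 52 = (-5 + (15 + 3*√26)) - 52 = (10 + 3*√26) - 52 = -42 + 3*√26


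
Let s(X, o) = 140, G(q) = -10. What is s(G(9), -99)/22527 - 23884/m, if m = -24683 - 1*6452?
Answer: 542393768/701378145 ≈ 0.77333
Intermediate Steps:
m = -31135 (m = -24683 - 6452 = -31135)
s(G(9), -99)/22527 - 23884/m = 140/22527 - 23884/(-31135) = 140*(1/22527) - 23884*(-1/31135) = 140/22527 + 23884/31135 = 542393768/701378145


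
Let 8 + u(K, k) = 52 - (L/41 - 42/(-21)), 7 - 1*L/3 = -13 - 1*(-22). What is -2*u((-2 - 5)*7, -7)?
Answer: -3456/41 ≈ -84.293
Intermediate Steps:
L = -6 (L = 21 - 3*(-13 - 1*(-22)) = 21 - 3*(-13 + 22) = 21 - 3*9 = 21 - 27 = -6)
u(K, k) = 1728/41 (u(K, k) = -8 + (52 - (-6/41 - 42/(-21))) = -8 + (52 - (-6*1/41 - 42*(-1/21))) = -8 + (52 - (-6/41 + 2)) = -8 + (52 - 1*76/41) = -8 + (52 - 76/41) = -8 + 2056/41 = 1728/41)
-2*u((-2 - 5)*7, -7) = -2*1728/41 = -3456/41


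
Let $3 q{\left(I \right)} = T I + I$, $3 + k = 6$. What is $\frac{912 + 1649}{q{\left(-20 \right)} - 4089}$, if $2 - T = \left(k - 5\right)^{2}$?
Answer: $- \frac{7683}{12247} \approx -0.62734$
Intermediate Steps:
$k = 3$ ($k = -3 + 6 = 3$)
$T = -2$ ($T = 2 - \left(3 - 5\right)^{2} = 2 - \left(-2\right)^{2} = 2 - 4 = -2$)
$q{\left(I \right)} = - \frac{I}{3}$ ($q{\left(I \right)} = \frac{- 2 I + I}{3} = \frac{\left(-1\right) I}{3} = - \frac{I}{3}$)
$\frac{912 + 1649}{q{\left(-20 \right)} - 4089} = \frac{912 + 1649}{\left(- \frac{1}{3}\right) \left(-20\right) - 4089} = \frac{2561}{\frac{20}{3} - 4089} = \frac{2561}{- \frac{12247}{3}} = 2561 \left(- \frac{3}{12247}\right) = - \frac{7683}{12247}$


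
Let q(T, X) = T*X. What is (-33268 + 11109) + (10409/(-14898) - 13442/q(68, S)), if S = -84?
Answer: -157127662673/7091448 ≈ -22157.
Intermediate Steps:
(-33268 + 11109) + (10409/(-14898) - 13442/q(68, S)) = (-33268 + 11109) + (10409/(-14898) - 13442/(68*(-84))) = -22159 + (10409*(-1/14898) - 13442/(-5712)) = -22159 + (-10409/14898 - 13442*(-1/5712)) = -22159 + (-10409/14898 + 6721/2856) = -22159 + 11733559/7091448 = -157127662673/7091448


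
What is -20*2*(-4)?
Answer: 160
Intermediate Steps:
-20*2*(-4) = -5*8*(-4) = -40*(-4) = 160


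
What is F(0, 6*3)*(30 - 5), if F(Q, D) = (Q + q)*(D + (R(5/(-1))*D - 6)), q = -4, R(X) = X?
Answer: 7800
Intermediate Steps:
F(Q, D) = (-6 - 4*D)*(-4 + Q) (F(Q, D) = (Q - 4)*(D + ((5/(-1))*D - 6)) = (-4 + Q)*(D + ((5*(-1))*D - 6)) = (-4 + Q)*(D + (-5*D - 6)) = (-4 + Q)*(D + (-6 - 5*D)) = (-4 + Q)*(-6 - 4*D) = (-6 - 4*D)*(-4 + Q))
F(0, 6*3)*(30 - 5) = (24 - 6*0 + 16*(6*3) - 4*6*3*0)*(30 - 5) = (24 + 0 + 16*18 - 4*18*0)*25 = (24 + 0 + 288 + 0)*25 = 312*25 = 7800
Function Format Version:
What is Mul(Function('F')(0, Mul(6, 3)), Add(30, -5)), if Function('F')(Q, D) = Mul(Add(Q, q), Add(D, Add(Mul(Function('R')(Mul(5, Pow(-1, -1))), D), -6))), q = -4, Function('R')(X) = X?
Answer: 7800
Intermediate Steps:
Function('F')(Q, D) = Mul(Add(-6, Mul(-4, D)), Add(-4, Q)) (Function('F')(Q, D) = Mul(Add(Q, -4), Add(D, Add(Mul(Mul(5, Pow(-1, -1)), D), -6))) = Mul(Add(-4, Q), Add(D, Add(Mul(Mul(5, -1), D), -6))) = Mul(Add(-4, Q), Add(D, Add(Mul(-5, D), -6))) = Mul(Add(-4, Q), Add(D, Add(-6, Mul(-5, D)))) = Mul(Add(-4, Q), Add(-6, Mul(-4, D))) = Mul(Add(-6, Mul(-4, D)), Add(-4, Q)))
Mul(Function('F')(0, Mul(6, 3)), Add(30, -5)) = Mul(Add(24, Mul(-6, 0), Mul(16, Mul(6, 3)), Mul(-4, Mul(6, 3), 0)), Add(30, -5)) = Mul(Add(24, 0, Mul(16, 18), Mul(-4, 18, 0)), 25) = Mul(Add(24, 0, 288, 0), 25) = Mul(312, 25) = 7800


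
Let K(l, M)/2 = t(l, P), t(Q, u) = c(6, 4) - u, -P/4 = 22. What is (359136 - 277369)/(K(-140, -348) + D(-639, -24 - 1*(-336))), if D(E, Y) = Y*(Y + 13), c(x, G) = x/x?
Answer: 81767/101578 ≈ 0.80497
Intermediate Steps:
c(x, G) = 1
P = -88 (P = -4*22 = -88)
D(E, Y) = Y*(13 + Y)
t(Q, u) = 1 - u
K(l, M) = 178 (K(l, M) = 2*(1 - 1*(-88)) = 2*(1 + 88) = 2*89 = 178)
(359136 - 277369)/(K(-140, -348) + D(-639, -24 - 1*(-336))) = (359136 - 277369)/(178 + (-24 - 1*(-336))*(13 + (-24 - 1*(-336)))) = 81767/(178 + (-24 + 336)*(13 + (-24 + 336))) = 81767/(178 + 312*(13 + 312)) = 81767/(178 + 312*325) = 81767/(178 + 101400) = 81767/101578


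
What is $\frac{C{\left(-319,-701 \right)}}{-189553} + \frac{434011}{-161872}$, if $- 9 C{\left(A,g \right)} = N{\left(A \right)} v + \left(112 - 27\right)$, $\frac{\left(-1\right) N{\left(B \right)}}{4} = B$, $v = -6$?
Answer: $- \frac{741638316659}{276149908944} \approx -2.6856$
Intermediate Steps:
$N{\left(B \right)} = - 4 B$
$C{\left(A,g \right)} = - \frac{85}{9} - \frac{8 A}{3}$ ($C{\left(A,g \right)} = - \frac{- 4 A \left(-6\right) + \left(112 - 27\right)}{9} = - \frac{24 A + 85}{9} = - \frac{85 + 24 A}{9} = - \frac{85}{9} - \frac{8 A}{3}$)
$\frac{C{\left(-319,-701 \right)}}{-189553} + \frac{434011}{-161872} = \frac{- \frac{85}{9} - - \frac{2552}{3}}{-189553} + \frac{434011}{-161872} = \left(- \frac{85}{9} + \frac{2552}{3}\right) \left(- \frac{1}{189553}\right) + 434011 \left(- \frac{1}{161872}\right) = \frac{7571}{9} \left(- \frac{1}{189553}\right) - \frac{434011}{161872} = - \frac{7571}{1705977} - \frac{434011}{161872} = - \frac{741638316659}{276149908944}$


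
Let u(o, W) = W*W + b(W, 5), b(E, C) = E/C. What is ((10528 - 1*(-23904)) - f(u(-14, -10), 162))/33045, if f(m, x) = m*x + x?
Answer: 18394/33045 ≈ 0.55663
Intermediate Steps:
u(o, W) = W² + W/5 (u(o, W) = W*W + W/5 = W² + W*(⅕) = W² + W/5)
f(m, x) = x + m*x
((10528 - 1*(-23904)) - f(u(-14, -10), 162))/33045 = ((10528 - 1*(-23904)) - 162*(1 - 10*(⅕ - 10)))/33045 = ((10528 + 23904) - 162*(1 - 10*(-49/5)))*(1/33045) = (34432 - 162*(1 + 98))*(1/33045) = (34432 - 162*99)*(1/33045) = (34432 - 1*16038)*(1/33045) = (34432 - 16038)*(1/33045) = 18394*(1/33045) = 18394/33045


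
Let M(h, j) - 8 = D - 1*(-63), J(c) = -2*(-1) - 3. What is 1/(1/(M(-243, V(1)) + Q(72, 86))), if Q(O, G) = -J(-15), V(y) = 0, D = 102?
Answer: 174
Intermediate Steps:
J(c) = -1 (J(c) = 2 - 3 = -1)
M(h, j) = 173 (M(h, j) = 8 + (102 - 1*(-63)) = 8 + (102 + 63) = 8 + 165 = 173)
Q(O, G) = 1 (Q(O, G) = -1*(-1) = 1)
1/(1/(M(-243, V(1)) + Q(72, 86))) = 1/(1/(173 + 1)) = 1/(1/174) = 174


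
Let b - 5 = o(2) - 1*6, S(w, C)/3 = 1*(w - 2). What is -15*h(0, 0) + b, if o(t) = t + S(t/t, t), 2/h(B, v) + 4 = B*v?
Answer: 11/2 ≈ 5.5000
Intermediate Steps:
S(w, C) = -6 + 3*w (S(w, C) = 3*(1*(w - 2)) = 3*(1*(-2 + w)) = 3*(-2 + w) = -6 + 3*w)
h(B, v) = 2/(-4 + B*v)
o(t) = -3 + t (o(t) = t + (-6 + 3*(t/t)) = t + (-6 + 3*1) = t + (-6 + 3) = t - 3 = -3 + t)
b = -2 (b = 5 + ((-3 + 2) - 1*6) = 5 + (-1 - 6) = 5 - 7 = -2)
-15*h(0, 0) + b = -30/(-4 + 0*0) - 2 = -30/(-4 + 0) - 2 = -30/(-4) - 2 = -30*(-1)/4 - 2 = -15*(-½) - 2 = 15/2 - 2 = 11/2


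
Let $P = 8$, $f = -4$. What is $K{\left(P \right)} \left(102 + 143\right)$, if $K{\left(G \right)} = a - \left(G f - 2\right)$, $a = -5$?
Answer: $7105$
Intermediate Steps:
$K{\left(G \right)} = -3 + 4 G$ ($K{\left(G \right)} = -5 - \left(G \left(-4\right) - 2\right) = -5 - \left(- 4 G - 2\right) = -5 - \left(-2 - 4 G\right) = -5 + \left(2 + 4 G\right) = -3 + 4 G$)
$K{\left(P \right)} \left(102 + 143\right) = \left(-3 + 4 \cdot 8\right) \left(102 + 143\right) = \left(-3 + 32\right) 245 = 29 \cdot 245 = 7105$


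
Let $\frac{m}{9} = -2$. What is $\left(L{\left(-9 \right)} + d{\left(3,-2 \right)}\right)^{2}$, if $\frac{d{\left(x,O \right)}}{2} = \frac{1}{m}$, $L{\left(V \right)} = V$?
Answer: $\frac{6724}{81} \approx 83.012$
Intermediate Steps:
$m = -18$ ($m = 9 \left(-2\right) = -18$)
$d{\left(x,O \right)} = - \frac{1}{9}$ ($d{\left(x,O \right)} = \frac{2}{-18} = 2 \left(- \frac{1}{18}\right) = - \frac{1}{9}$)
$\left(L{\left(-9 \right)} + d{\left(3,-2 \right)}\right)^{2} = \left(-9 - \frac{1}{9}\right)^{2} = \left(- \frac{82}{9}\right)^{2} = \frac{6724}{81}$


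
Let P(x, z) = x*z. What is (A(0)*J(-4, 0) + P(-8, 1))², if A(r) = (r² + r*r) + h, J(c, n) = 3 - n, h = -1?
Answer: 121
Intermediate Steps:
A(r) = -1 + 2*r² (A(r) = (r² + r*r) - 1 = (r² + r²) - 1 = 2*r² - 1 = -1 + 2*r²)
(A(0)*J(-4, 0) + P(-8, 1))² = ((-1 + 2*0²)*(3 - 1*0) - 8*1)² = ((-1 + 2*0)*(3 + 0) - 8)² = ((-1 + 0)*3 - 8)² = (-1*3 - 8)² = (-3 - 8)² = (-11)² = 121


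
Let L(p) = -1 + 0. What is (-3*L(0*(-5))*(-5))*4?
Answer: -60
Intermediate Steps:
L(p) = -1
(-3*L(0*(-5))*(-5))*4 = (-3*(-1)*(-5))*4 = (3*(-5))*4 = -15*4 = -60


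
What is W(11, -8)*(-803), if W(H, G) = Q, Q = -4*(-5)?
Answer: -16060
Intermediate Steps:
Q = 20
W(H, G) = 20
W(11, -8)*(-803) = 20*(-803) = -16060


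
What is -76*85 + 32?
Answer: -6428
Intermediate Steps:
-76*85 + 32 = -6460 + 32 = -6428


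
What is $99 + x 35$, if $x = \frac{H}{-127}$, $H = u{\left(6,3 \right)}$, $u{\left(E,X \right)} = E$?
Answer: $\frac{12363}{127} \approx 97.346$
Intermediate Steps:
$H = 6$
$x = - \frac{6}{127}$ ($x = \frac{6}{-127} = 6 \left(- \frac{1}{127}\right) = - \frac{6}{127} \approx -0.047244$)
$99 + x 35 = 99 - \frac{210}{127} = \frac{12363}{127}$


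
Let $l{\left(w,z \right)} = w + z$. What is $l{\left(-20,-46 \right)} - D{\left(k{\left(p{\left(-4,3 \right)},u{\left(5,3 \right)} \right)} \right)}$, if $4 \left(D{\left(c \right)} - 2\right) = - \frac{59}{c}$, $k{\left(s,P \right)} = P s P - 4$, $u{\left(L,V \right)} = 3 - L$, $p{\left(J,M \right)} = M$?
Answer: $- \frac{2117}{32} \approx -66.156$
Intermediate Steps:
$k{\left(s,P \right)} = -4 + s P^{2}$ ($k{\left(s,P \right)} = s P^{2} - 4 = -4 + s P^{2}$)
$D{\left(c \right)} = 2 - \frac{59}{4 c}$ ($D{\left(c \right)} = 2 + \frac{\left(-59\right) \frac{1}{c}}{4} = 2 - \frac{59}{4 c}$)
$l{\left(-20,-46 \right)} - D{\left(k{\left(p{\left(-4,3 \right)},u{\left(5,3 \right)} \right)} \right)} = \left(-20 - 46\right) - \left(2 - \frac{59}{4 \left(-4 + 3 \left(3 - 5\right)^{2}\right)}\right) = -66 - \left(2 - \frac{59}{4 \left(-4 + 3 \left(3 - 5\right)^{2}\right)}\right) = -66 - \left(2 - \frac{59}{4 \left(-4 + 3 \left(-2\right)^{2}\right)}\right) = -66 - \left(2 - \frac{59}{4 \left(-4 + 3 \cdot 4\right)}\right) = -66 - \left(2 - \frac{59}{4 \left(-4 + 12\right)}\right) = -66 - \left(2 - \frac{59}{4 \cdot 8}\right) = -66 - \left(2 - \frac{59}{32}\right) = -66 - \frac{5}{32} = - \frac{2117}{32}$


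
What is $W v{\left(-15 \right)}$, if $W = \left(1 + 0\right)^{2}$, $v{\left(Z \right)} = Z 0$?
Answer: $0$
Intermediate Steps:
$v{\left(Z \right)} = 0$
$W = 1$ ($W = 1^{2} = 1$)
$W v{\left(-15 \right)} = 1 \cdot 0 = 0$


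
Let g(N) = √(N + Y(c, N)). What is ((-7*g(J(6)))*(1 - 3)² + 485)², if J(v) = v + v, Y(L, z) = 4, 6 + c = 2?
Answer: 139129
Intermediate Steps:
c = -4 (c = -6 + 2 = -4)
J(v) = 2*v
g(N) = √(4 + N) (g(N) = √(N + 4) = √(4 + N))
((-7*g(J(6)))*(1 - 3)² + 485)² = ((-7*√(4 + 2*6))*(1 - 3)² + 485)² = (-7*√(4 + 12)*(-2)² + 485)² = (-7*√16*4 + 485)² = (-7*4*4 + 485)² = (-28*4 + 485)² = (-112 + 485)² = 373² = 139129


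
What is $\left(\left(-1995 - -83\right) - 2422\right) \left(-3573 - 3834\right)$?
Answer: $32101938$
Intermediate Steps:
$\left(\left(-1995 - -83\right) - 2422\right) \left(-3573 - 3834\right) = \left(\left(-1995 + 83\right) - 2422\right) \left(-7407\right) = \left(-1912 - 2422\right) \left(-7407\right) = \left(-4334\right) \left(-7407\right) = 32101938$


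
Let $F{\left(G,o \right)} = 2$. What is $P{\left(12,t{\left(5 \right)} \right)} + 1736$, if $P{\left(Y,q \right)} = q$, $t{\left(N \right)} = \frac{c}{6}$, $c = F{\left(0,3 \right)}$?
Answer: $\frac{5209}{3} \approx 1736.3$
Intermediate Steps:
$c = 2$
$t{\left(N \right)} = \frac{1}{3}$ ($t{\left(N \right)} = \frac{2}{6} = 2 \cdot \frac{1}{6} = \frac{1}{3}$)
$P{\left(12,t{\left(5 \right)} \right)} + 1736 = \frac{1}{3} + 1736 = \frac{5209}{3}$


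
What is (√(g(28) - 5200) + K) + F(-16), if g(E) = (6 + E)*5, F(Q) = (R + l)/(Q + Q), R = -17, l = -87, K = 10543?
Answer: 42185/4 + I*√5030 ≈ 10546.0 + 70.922*I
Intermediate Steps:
F(Q) = -52/Q (F(Q) = (-17 - 87)/(Q + Q) = -104*1/(2*Q) = -52/Q)
g(E) = 30 + 5*E
(√(g(28) - 5200) + K) + F(-16) = (√((30 + 5*28) - 5200) + 10543) - 52/(-16) = (√((30 + 140) - 5200) + 10543) - 52*(-1/16) = (√(170 - 5200) + 10543) + 13/4 = (√(-5030) + 10543) + 13/4 = (I*√5030 + 10543) + 13/4 = (10543 + I*√5030) + 13/4 = 42185/4 + I*√5030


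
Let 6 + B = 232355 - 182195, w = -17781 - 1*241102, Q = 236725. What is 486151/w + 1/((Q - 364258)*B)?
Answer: -3109562819913265/1655890765298406 ≈ -1.8779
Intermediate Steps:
w = -258883 (w = -17781 - 241102 = -258883)
B = 50154 (B = -6 + (232355 - 182195) = -6 + 50160 = 50154)
486151/w + 1/((Q - 364258)*B) = 486151/(-258883) + 1/((236725 - 364258)*50154) = 486151*(-1/258883) + (1/50154)/(-127533) = -486151/258883 - 1/127533*1/50154 = -486151/258883 - 1/6396290082 = -3109562819913265/1655890765298406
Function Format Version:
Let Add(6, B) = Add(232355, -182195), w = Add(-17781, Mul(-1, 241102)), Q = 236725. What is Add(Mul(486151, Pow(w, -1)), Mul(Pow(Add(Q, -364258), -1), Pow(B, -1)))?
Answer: Rational(-3109562819913265, 1655890765298406) ≈ -1.8779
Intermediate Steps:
w = -258883 (w = Add(-17781, -241102) = -258883)
B = 50154 (B = Add(-6, Add(232355, -182195)) = Add(-6, 50160) = 50154)
Add(Mul(486151, Pow(w, -1)), Mul(Pow(Add(Q, -364258), -1), Pow(B, -1))) = Add(Mul(486151, Pow(-258883, -1)), Mul(Pow(Add(236725, -364258), -1), Pow(50154, -1))) = Add(Mul(486151, Rational(-1, 258883)), Mul(Pow(-127533, -1), Rational(1, 50154))) = Add(Rational(-486151, 258883), Mul(Rational(-1, 127533), Rational(1, 50154))) = Add(Rational(-486151, 258883), Rational(-1, 6396290082)) = Rational(-3109562819913265, 1655890765298406)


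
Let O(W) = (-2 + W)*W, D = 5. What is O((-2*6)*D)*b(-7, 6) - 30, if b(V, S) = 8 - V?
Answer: 55770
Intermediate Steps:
O(W) = W*(-2 + W)
O((-2*6)*D)*b(-7, 6) - 30 = ((-2*6*5)*(-2 - 2*6*5))*(8 - 1*(-7)) - 30 = ((-12*5)*(-2 - 12*5))*(8 + 7) - 30 = -60*(-2 - 60)*15 - 30 = -60*(-62)*15 - 30 = 3720*15 - 30 = 55800 - 30 = 55770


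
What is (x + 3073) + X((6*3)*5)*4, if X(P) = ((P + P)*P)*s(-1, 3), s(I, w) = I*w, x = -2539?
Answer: -193866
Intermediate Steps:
X(P) = -6*P² (X(P) = ((P + P)*P)*(-1*3) = ((2*P)*P)*(-3) = (2*P²)*(-3) = -6*P²)
(x + 3073) + X((6*3)*5)*4 = (-2539 + 3073) - 6*((6*3)*5)²*4 = 534 - 6*(18*5)²*4 = 534 - 6*90²*4 = 534 - 6*8100*4 = 534 - 48600*4 = 534 - 194400 = -193866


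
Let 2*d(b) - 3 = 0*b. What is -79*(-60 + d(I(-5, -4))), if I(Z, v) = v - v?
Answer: 9243/2 ≈ 4621.5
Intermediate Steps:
I(Z, v) = 0
d(b) = 3/2 (d(b) = 3/2 + (0*b)/2 = 3/2 + (½)*0 = 3/2 + 0 = 3/2)
-79*(-60 + d(I(-5, -4))) = -79*(-60 + 3/2) = -79*(-117/2) = 9243/2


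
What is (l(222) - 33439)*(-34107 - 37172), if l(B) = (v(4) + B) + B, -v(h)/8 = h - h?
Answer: 2351850605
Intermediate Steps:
v(h) = 0 (v(h) = -8*(h - h) = -8*0 = 0)
l(B) = 2*B (l(B) = (0 + B) + B = B + B = 2*B)
(l(222) - 33439)*(-34107 - 37172) = (2*222 - 33439)*(-34107 - 37172) = (444 - 33439)*(-71279) = -32995*(-71279) = 2351850605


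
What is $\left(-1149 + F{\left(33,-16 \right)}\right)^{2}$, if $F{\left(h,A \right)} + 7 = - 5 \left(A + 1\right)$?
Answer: $1168561$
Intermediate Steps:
$F{\left(h,A \right)} = -12 - 5 A$ ($F{\left(h,A \right)} = -7 - 5 \left(A + 1\right) = -7 - 5 \left(1 + A\right) = -7 - \left(5 + 5 A\right) = -12 - 5 A$)
$\left(-1149 + F{\left(33,-16 \right)}\right)^{2} = \left(-1149 - -68\right)^{2} = \left(-1149 + \left(-12 + 80\right)\right)^{2} = \left(-1149 + 68\right)^{2} = \left(-1081\right)^{2} = 1168561$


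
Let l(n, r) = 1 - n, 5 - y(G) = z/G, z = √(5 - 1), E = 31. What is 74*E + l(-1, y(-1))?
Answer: 2296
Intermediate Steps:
z = 2 (z = √4 = 2)
y(G) = 5 - 2/G
74*E + l(-1, y(-1)) = 74*31 + (1 - 1*(-1)) = 2294 + (1 + 1) = 2294 + 2 = 2296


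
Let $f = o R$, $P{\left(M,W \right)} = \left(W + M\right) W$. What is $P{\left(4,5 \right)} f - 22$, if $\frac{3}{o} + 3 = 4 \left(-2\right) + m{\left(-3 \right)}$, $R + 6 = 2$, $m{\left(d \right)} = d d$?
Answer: $248$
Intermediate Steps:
$m{\left(d \right)} = d^{2}$
$R = -4$ ($R = -6 + 2 = -4$)
$P{\left(M,W \right)} = W \left(M + W\right)$ ($P{\left(M,W \right)} = \left(M + W\right) W = W \left(M + W\right)$)
$o = - \frac{3}{2}$ ($o = \frac{3}{-3 + \left(4 \left(-2\right) + \left(-3\right)^{2}\right)} = \frac{3}{-3 + \left(-8 + 9\right)} = \frac{3}{-3 + 1} = \frac{3}{-2} = 3 \left(- \frac{1}{2}\right) = - \frac{3}{2} \approx -1.5$)
$f = 6$ ($f = \left(- \frac{3}{2}\right) \left(-4\right) = 6$)
$P{\left(4,5 \right)} f - 22 = 5 \left(4 + 5\right) 6 - 22 = 5 \cdot 9 \cdot 6 - 22 = 45 \cdot 6 - 22 = 270 - 22 = 248$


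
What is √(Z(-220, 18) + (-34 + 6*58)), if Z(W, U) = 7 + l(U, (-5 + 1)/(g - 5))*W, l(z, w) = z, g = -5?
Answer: I*√3639 ≈ 60.324*I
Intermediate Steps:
Z(W, U) = 7 + U*W
√(Z(-220, 18) + (-34 + 6*58)) = √((7 + 18*(-220)) + (-34 + 6*58)) = √((7 - 3960) + (-34 + 348)) = √(-3953 + 314) = √(-3639) = I*√3639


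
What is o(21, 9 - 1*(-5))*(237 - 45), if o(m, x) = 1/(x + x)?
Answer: 48/7 ≈ 6.8571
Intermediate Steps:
o(m, x) = 1/(2*x)
o(21, 9 - 1*(-5))*(237 - 45) = (1/(2*(9 - 1*(-5))))*(237 - 45) = (1/(2*(9 + 5)))*192 = ((1/2)/14)*192 = ((1/2)*(1/14))*192 = (1/28)*192 = 48/7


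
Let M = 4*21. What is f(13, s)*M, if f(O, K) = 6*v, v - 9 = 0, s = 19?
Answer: 4536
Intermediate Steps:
v = 9 (v = 9 + 0 = 9)
f(O, K) = 54 (f(O, K) = 6*9 = 54)
M = 84
f(13, s)*M = 54*84 = 4536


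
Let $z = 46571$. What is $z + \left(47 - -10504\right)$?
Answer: $57122$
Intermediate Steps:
$z + \left(47 - -10504\right) = 46571 + \left(47 - -10504\right) = 46571 + \left(47 + 10504\right) = 46571 + 10551 = 57122$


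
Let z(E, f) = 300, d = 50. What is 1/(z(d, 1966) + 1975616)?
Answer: 1/1975916 ≈ 5.0609e-7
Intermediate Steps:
1/(z(d, 1966) + 1975616) = 1/(300 + 1975616) = 1/1975916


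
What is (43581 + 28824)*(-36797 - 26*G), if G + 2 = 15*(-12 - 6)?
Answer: -2152238625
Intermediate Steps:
G = -272 (G = -2 + 15*(-12 - 6) = -2 + 15*(-18) = -2 - 270 = -272)
(43581 + 28824)*(-36797 - 26*G) = (43581 + 28824)*(-36797 - 26*(-272)) = 72405*(-36797 + 7072) = 72405*(-29725) = -2152238625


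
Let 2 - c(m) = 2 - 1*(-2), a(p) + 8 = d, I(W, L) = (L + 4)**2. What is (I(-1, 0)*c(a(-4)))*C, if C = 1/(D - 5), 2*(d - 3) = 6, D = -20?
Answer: 32/25 ≈ 1.2800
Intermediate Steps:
d = 6 (d = 3 + (1/2)*6 = 3 + 3 = 6)
I(W, L) = (4 + L)**2
a(p) = -2 (a(p) = -8 + 6 = -2)
c(m) = -2 (c(m) = 2 - (2 - 1*(-2)) = 2 - (2 + 2) = 2 - 1*4 = 2 - 4 = -2)
C = -1/25 (C = 1/(-20 - 5) = 1/(-25) = -1/25 ≈ -0.040000)
(I(-1, 0)*c(a(-4)))*C = ((4 + 0)**2*(-2))*(-1/25) = (4**2*(-2))*(-1/25) = (16*(-2))*(-1/25) = -32*(-1/25) = 32/25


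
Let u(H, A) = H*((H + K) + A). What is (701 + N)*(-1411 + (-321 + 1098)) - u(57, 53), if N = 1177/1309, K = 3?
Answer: -53721963/119 ≈ -4.5145e+5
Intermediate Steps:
N = 107/119 (N = 1177*(1/1309) = 107/119 ≈ 0.89916)
u(H, A) = H*(3 + A + H) (u(H, A) = H*((H + 3) + A) = H*((3 + H) + A) = H*(3 + A + H))
(701 + N)*(-1411 + (-321 + 1098)) - u(57, 53) = (701 + 107/119)*(-1411 + (-321 + 1098)) - 57*(3 + 53 + 57) = 83526*(-1411 + 777)/119 - 57*113 = (83526/119)*(-634) - 1*6441 = -52955484/119 - 6441 = -53721963/119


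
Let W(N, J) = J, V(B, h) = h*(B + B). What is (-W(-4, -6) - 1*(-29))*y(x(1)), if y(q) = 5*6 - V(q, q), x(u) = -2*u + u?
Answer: 980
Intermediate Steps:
V(B, h) = 2*B*h (V(B, h) = h*(2*B) = 2*B*h)
x(u) = -u
y(q) = 30 - 2*q² (y(q) = 5*6 - 2*q*q = 30 - 2*q²)
(-W(-4, -6) - 1*(-29))*y(x(1)) = (-1*(-6) - 1*(-29))*(30 - 2*(-1*1)²) = (6 + 29)*(30 - 2*(-1)²) = 35*(30 - 2*1) = 35*(30 - 2) = 35*28 = 980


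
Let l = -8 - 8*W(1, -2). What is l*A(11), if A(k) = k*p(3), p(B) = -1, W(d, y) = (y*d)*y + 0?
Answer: 440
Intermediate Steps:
W(d, y) = d*y² (W(d, y) = (d*y)*y + 0 = d*y² + 0 = d*y²)
l = -40 (l = -8 - 8*(-2)² = -8 - 8*4 = -8 - 32 = -40)
A(k) = -k (A(k) = k*(-1) = -k)
l*A(11) = -(-40)*11 = -40*(-11) = 440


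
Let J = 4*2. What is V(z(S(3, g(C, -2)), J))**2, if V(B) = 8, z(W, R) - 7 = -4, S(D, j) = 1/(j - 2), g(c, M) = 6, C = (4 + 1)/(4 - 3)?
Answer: 64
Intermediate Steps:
C = 5 (C = 5/1 = 5*1 = 5)
S(D, j) = 1/(-2 + j)
J = 8
z(W, R) = 3 (z(W, R) = 7 - 4 = 3)
V(z(S(3, g(C, -2)), J))**2 = 8**2 = 64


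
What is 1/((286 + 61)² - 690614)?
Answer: -1/570205 ≈ -1.7538e-6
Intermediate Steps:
1/((286 + 61)² - 690614) = 1/(347² - 690614) = 1/(120409 - 690614) = 1/(-570205) = -1/570205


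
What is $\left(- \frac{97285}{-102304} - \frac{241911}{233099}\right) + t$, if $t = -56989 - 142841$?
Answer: $- \frac{4765340107410409}{23846960096} \approx -1.9983 \cdot 10^{5}$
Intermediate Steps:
$t = -199830$ ($t = -56989 - 142841 = -199830$)
$\left(- \frac{97285}{-102304} - \frac{241911}{233099}\right) + t = \left(- \frac{97285}{-102304} - \frac{241911}{233099}\right) - 199830 = \left(\left(-97285\right) \left(- \frac{1}{102304}\right) - \frac{241911}{233099}\right) - 199830 = \left(\frac{97285}{102304} - \frac{241911}{233099}\right) - 199830 = - \frac{2071426729}{23846960096} - 199830 = - \frac{4765340107410409}{23846960096}$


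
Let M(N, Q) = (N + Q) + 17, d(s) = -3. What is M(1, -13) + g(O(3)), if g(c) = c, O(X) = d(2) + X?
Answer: 5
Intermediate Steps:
O(X) = -3 + X
M(N, Q) = 17 + N + Q
M(1, -13) + g(O(3)) = (17 + 1 - 13) + (-3 + 3) = 5 + 0 = 5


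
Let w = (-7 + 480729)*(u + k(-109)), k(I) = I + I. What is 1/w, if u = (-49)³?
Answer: -1/56661259974 ≈ -1.7649e-11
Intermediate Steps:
k(I) = 2*I
u = -117649
w = -56661259974 (w = (-7 + 480729)*(-117649 + 2*(-109)) = 480722*(-117649 - 218) = 480722*(-117867) = -56661259974)
1/w = 1/(-56661259974) = -1/56661259974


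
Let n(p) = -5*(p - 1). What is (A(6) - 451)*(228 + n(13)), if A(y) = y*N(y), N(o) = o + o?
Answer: -63672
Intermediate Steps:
N(o) = 2*o
A(y) = 2*y² (A(y) = y*(2*y) = 2*y²)
n(p) = 5 - 5*p (n(p) = -5*(-1 + p) = 5 - 5*p)
(A(6) - 451)*(228 + n(13)) = (2*6² - 451)*(228 + (5 - 5*13)) = (2*36 - 451)*(228 + (5 - 65)) = (72 - 451)*(228 - 60) = -379*168 = -63672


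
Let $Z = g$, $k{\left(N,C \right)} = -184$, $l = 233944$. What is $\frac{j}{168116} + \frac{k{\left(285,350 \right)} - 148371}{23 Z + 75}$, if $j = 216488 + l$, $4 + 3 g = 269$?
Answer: $- \frac{3603834345}{53124656} \approx -67.837$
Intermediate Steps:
$g = \frac{265}{3}$ ($g = - \frac{4}{3} + \frac{1}{3} \cdot 269 = - \frac{4}{3} + \frac{269}{3} = \frac{265}{3} \approx 88.333$)
$Z = \frac{265}{3} \approx 88.333$
$j = 450432$ ($j = 216488 + 233944 = 450432$)
$\frac{j}{168116} + \frac{k{\left(285,350 \right)} - 148371}{23 Z + 75} = \frac{450432}{168116} + \frac{-184 - 148371}{23 \cdot \frac{265}{3} + 75} = 450432 \cdot \frac{1}{168116} + \frac{-184 - 148371}{\frac{6095}{3} + 75} = \frac{112608}{42029} - \frac{148555}{\frac{6320}{3}} = \frac{112608}{42029} - \frac{89133}{1264} = - \frac{3603834345}{53124656}$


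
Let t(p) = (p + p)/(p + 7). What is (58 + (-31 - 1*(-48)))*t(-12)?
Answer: 360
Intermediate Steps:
t(p) = 2*p/(7 + p) (t(p) = (2*p)/(7 + p) = 2*p/(7 + p))
(58 + (-31 - 1*(-48)))*t(-12) = (58 + (-31 - 1*(-48)))*(2*(-12)/(7 - 12)) = (58 + (-31 + 48))*(2*(-12)/(-5)) = (58 + 17)*(2*(-12)*(-⅕)) = 75*(24/5) = 360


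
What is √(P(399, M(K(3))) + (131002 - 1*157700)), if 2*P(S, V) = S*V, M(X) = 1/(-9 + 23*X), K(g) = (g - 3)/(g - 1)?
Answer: I*√961926/6 ≈ 163.46*I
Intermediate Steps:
K(g) = (-3 + g)/(-1 + g)
P(S, V) = S*V/2 (P(S, V) = (S*V)/2 = S*V/2)
√(P(399, M(K(3))) + (131002 - 1*157700)) = √((½)*399/(-9 + 23*((-3 + 3)/(-1 + 3))) + (131002 - 1*157700)) = √((½)*399/(-9 + 23*(0/2)) + (131002 - 157700)) = √((½)*399/(-9 + 23*((½)*0)) - 26698) = √((½)*399/(-9 + 23*0) - 26698) = √((½)*399/(-9 + 0) - 26698) = √((½)*399/(-9) - 26698) = √((½)*399*(-⅑) - 26698) = √(-133/6 - 26698) = √(-160321/6) = I*√961926/6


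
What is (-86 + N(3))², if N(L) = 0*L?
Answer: 7396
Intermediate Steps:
N(L) = 0
(-86 + N(3))² = (-86 + 0)² = (-86)² = 7396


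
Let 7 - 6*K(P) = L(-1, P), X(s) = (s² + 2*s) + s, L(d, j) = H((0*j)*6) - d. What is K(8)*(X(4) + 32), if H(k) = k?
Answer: 60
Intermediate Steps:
L(d, j) = -d (L(d, j) = (0*j)*6 - d = 0*6 - d = 0 - d = -d)
X(s) = s² + 3*s
K(P) = 1 (K(P) = 7/6 - (-1)*(-1)/6 = 7/6 - ⅙*1 = 7/6 - ⅙ = 1)
K(8)*(X(4) + 32) = 1*(4*(3 + 4) + 32) = 1*(4*7 + 32) = 1*(28 + 32) = 1*60 = 60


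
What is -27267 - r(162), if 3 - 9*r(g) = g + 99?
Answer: -81715/3 ≈ -27238.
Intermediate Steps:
r(g) = -32/3 - g/9 (r(g) = ⅓ - (g + 99)/9 = ⅓ - (99 + g)/9 = ⅓ + (-11 - g/9) = -32/3 - g/9)
-27267 - r(162) = -27267 - (-32/3 - ⅑*162) = -27267 - (-32/3 - 18) = -27267 - 1*(-86/3) = -27267 + 86/3 = -81715/3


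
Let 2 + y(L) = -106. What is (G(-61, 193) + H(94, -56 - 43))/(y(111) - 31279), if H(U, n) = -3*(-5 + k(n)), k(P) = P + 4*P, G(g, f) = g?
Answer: -1439/31387 ≈ -0.045847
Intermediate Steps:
k(P) = 5*P
y(L) = -108 (y(L) = -2 - 106 = -108)
H(U, n) = 15 - 15*n (H(U, n) = -3*(-5 + 5*n) = 15 - 15*n)
(G(-61, 193) + H(94, -56 - 43))/(y(111) - 31279) = (-61 + (15 - 15*(-56 - 43)))/(-108 - 31279) = (-61 + (15 - 15*(-99)))/(-31387) = (-61 + (15 + 1485))*(-1/31387) = (-61 + 1500)*(-1/31387) = 1439*(-1/31387) = -1439/31387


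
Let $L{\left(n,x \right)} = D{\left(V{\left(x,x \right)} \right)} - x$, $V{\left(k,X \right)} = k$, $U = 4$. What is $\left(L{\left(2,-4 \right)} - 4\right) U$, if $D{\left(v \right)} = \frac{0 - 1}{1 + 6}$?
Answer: $- \frac{4}{7} \approx -0.57143$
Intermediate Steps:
$D{\left(v \right)} = - \frac{1}{7}$
$L{\left(n,x \right)} = - \frac{1}{7} - x$
$\left(L{\left(2,-4 \right)} - 4\right) U = \left(\left(- \frac{1}{7} - -4\right) - 4\right) 4 = \left(\left(- \frac{1}{7} + 4\right) - 4\right) 4 = \left(\frac{27}{7} - 4\right) 4 = \left(- \frac{1}{7}\right) 4 = - \frac{4}{7}$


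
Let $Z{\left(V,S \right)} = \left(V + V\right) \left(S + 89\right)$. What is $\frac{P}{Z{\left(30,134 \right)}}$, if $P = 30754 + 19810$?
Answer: $\frac{12641}{3345} \approx 3.7791$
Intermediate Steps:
$P = 50564$
$Z{\left(V,S \right)} = 2 V \left(89 + S\right)$
$\frac{P}{Z{\left(30,134 \right)}} = \frac{50564}{2 \cdot 30 \left(89 + 134\right)} = \frac{50564}{2 \cdot 30 \cdot 223} = \frac{50564}{13380} = 50564 \cdot \frac{1}{13380} = \frac{12641}{3345}$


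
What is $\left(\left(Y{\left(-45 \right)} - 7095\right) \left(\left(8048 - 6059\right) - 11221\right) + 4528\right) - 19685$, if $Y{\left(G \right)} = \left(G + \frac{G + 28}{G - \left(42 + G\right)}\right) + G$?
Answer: $\frac{1392573551}{21} \approx 6.6313 \cdot 10^{7}$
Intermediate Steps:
$Y{\left(G \right)} = - \frac{2}{3} + \frac{83 G}{42}$ ($Y{\left(G \right)} = \left(G + \frac{28 + G}{-42}\right) + G = \left(G + \left(28 + G\right) \left(- \frac{1}{42}\right)\right) + G = \left(G - \left(\frac{2}{3} + \frac{G}{42}\right)\right) + G = \left(- \frac{2}{3} + \frac{41 G}{42}\right) + G = - \frac{2}{3} + \frac{83 G}{42}$)
$\left(\left(Y{\left(-45 \right)} - 7095\right) \left(\left(8048 - 6059\right) - 11221\right) + 4528\right) - 19685 = \left(\left(\left(- \frac{2}{3} + \frac{83}{42} \left(-45\right)\right) - 7095\right) \left(\left(8048 - 6059\right) - 11221\right) + 4528\right) - 19685 = \left(\left(\left(- \frac{2}{3} - \frac{1245}{14}\right) - 7095\right) \left(1989 - 11221\right) + 4528\right) - 19685 = \left(\left(- \frac{3763}{42} - 7095\right) \left(-9232\right) + 4528\right) - 19685 = \left(\left(- \frac{301753}{42}\right) \left(-9232\right) + 4528\right) - 19685 = \left(\frac{1392891848}{21} + 4528\right) - 19685 = \frac{1392986936}{21} - 19685 = \frac{1392573551}{21}$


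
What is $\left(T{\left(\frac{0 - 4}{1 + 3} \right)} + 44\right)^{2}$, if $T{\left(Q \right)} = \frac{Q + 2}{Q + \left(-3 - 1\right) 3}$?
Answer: $\frac{326041}{169} \approx 1929.2$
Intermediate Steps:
$T{\left(Q \right)} = \frac{2 + Q}{-12 + Q}$ ($T{\left(Q \right)} = \frac{2 + Q}{Q - 12} = \frac{2 + Q}{-12 + Q}$)
$\left(T{\left(\frac{0 - 4}{1 + 3} \right)} + 44\right)^{2} = \left(\frac{2 + \frac{0 - 4}{1 + 3}}{-12 + \frac{0 - 4}{1 + 3}} + 44\right)^{2} = \left(\frac{2 - \frac{4}{4}}{-12 - \frac{4}{4}} + 44\right)^{2} = \left(\frac{2 - 1}{-12 - 1} + 44\right)^{2} = \left(\frac{1}{-13} \cdot 1 + 44\right)^{2} = \left(\left(- \frac{1}{13}\right) 1 + 44\right)^{2} = \left(- \frac{1}{13} + 44\right)^{2} = \left(\frac{571}{13}\right)^{2} = \frac{326041}{169}$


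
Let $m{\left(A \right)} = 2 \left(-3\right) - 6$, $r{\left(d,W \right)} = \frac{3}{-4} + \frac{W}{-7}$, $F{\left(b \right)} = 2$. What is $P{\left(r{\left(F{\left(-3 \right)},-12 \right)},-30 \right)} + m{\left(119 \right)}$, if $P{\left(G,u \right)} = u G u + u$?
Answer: $\frac{5781}{7} \approx 825.86$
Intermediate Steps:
$r{\left(d,W \right)} = - \frac{3}{4} - \frac{W}{7}$ ($r{\left(d,W \right)} = 3 \left(- \frac{1}{4}\right) + W \left(- \frac{1}{7}\right) = - \frac{3}{4} - \frac{W}{7}$)
$m{\left(A \right)} = -12$ ($m{\left(A \right)} = -6 - 6 = -12$)
$P{\left(G,u \right)} = u + G u^{2}$ ($P{\left(G,u \right)} = G u u + u = G u^{2} + u = u + G u^{2}$)
$P{\left(r{\left(F{\left(-3 \right)},-12 \right)},-30 \right)} + m{\left(119 \right)} = - 30 \left(1 + \left(- \frac{3}{4} - - \frac{12}{7}\right) \left(-30\right)\right) - 12 = - 30 \left(1 + \left(- \frac{3}{4} + \frac{12}{7}\right) \left(-30\right)\right) - 12 = - 30 \left(1 + \frac{27}{28} \left(-30\right)\right) - 12 = - 30 \left(1 - \frac{405}{14}\right) - 12 = \left(-30\right) \left(- \frac{391}{14}\right) - 12 = \frac{5865}{7} - 12 = \frac{5781}{7}$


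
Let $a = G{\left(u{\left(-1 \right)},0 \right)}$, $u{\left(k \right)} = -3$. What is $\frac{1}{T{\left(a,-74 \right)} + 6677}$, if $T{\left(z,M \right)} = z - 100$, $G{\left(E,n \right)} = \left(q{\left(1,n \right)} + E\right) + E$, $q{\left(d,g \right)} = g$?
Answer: $\frac{1}{6571} \approx 0.00015218$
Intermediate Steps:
$G{\left(E,n \right)} = n + 2 E$ ($G{\left(E,n \right)} = \left(n + E\right) + E = \left(E + n\right) + E = n + 2 E$)
$a = -6$ ($a = 0 + 2 \left(-3\right) = 0 - 6 = -6$)
$T{\left(z,M \right)} = -100 + z$
$\frac{1}{T{\left(a,-74 \right)} + 6677} = \frac{1}{\left(-100 - 6\right) + 6677} = \frac{1}{-106 + 6677} = \frac{1}{6571}$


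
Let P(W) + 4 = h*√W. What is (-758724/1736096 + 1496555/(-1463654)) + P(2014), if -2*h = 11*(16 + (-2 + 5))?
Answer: -1734105998239/317630481848 - 209*√2014/2 ≈ -4695.2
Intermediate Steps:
h = -209/2 (h = -11*(16 + (-2 + 5))/2 = -11*(16 + 3)/2 = -11*19/2 = -½*209 = -209/2 ≈ -104.50)
P(W) = -4 - 209*√W/2
(-758724/1736096 + 1496555/(-1463654)) + P(2014) = (-758724/1736096 + 1496555/(-1463654)) + (-4 - 209*√2014/2) = (-758724*1/1736096 + 1496555*(-1/1463654)) + (-4 - 209*√2014/2) = (-189681/434024 - 1496555/1463654) + (-4 - 209*√2014/2) = -463584070847/317630481848 + (-4 - 209*√2014/2) = -1734105998239/317630481848 - 209*√2014/2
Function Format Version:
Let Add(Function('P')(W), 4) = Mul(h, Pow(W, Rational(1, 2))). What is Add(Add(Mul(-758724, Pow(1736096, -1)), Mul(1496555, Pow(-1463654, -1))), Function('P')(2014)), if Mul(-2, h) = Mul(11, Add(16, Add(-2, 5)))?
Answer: Add(Rational(-1734105998239, 317630481848), Mul(Rational(-209, 2), Pow(2014, Rational(1, 2)))) ≈ -4695.2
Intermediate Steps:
h = Rational(-209, 2) (h = Mul(Rational(-1, 2), Mul(11, Add(16, Add(-2, 5)))) = Mul(Rational(-1, 2), Mul(11, Add(16, 3))) = Mul(Rational(-1, 2), Mul(11, 19)) = Mul(Rational(-1, 2), 209) = Rational(-209, 2) ≈ -104.50)
Function('P')(W) = Add(-4, Mul(Rational(-209, 2), Pow(W, Rational(1, 2))))
Add(Add(Mul(-758724, Pow(1736096, -1)), Mul(1496555, Pow(-1463654, -1))), Function('P')(2014)) = Add(Add(Mul(-758724, Pow(1736096, -1)), Mul(1496555, Pow(-1463654, -1))), Add(-4, Mul(Rational(-209, 2), Pow(2014, Rational(1, 2))))) = Add(Add(Mul(-758724, Rational(1, 1736096)), Mul(1496555, Rational(-1, 1463654))), Add(-4, Mul(Rational(-209, 2), Pow(2014, Rational(1, 2))))) = Add(Add(Rational(-189681, 434024), Rational(-1496555, 1463654)), Add(-4, Mul(Rational(-209, 2), Pow(2014, Rational(1, 2))))) = Add(Rational(-463584070847, 317630481848), Add(-4, Mul(Rational(-209, 2), Pow(2014, Rational(1, 2))))) = Add(Rational(-1734105998239, 317630481848), Mul(Rational(-209, 2), Pow(2014, Rational(1, 2))))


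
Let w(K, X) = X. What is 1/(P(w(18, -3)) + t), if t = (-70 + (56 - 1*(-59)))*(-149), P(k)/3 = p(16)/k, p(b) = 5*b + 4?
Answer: -1/6789 ≈ -0.00014730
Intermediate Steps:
p(b) = 4 + 5*b
P(k) = 252/k (P(k) = 3*((4 + 5*16)/k) = 3*((4 + 80)/k) = 3*(84/k) = 252/k)
t = -6705 (t = (-70 + (56 + 59))*(-149) = (-70 + 115)*(-149) = 45*(-149) = -6705)
1/(P(w(18, -3)) + t) = 1/(252/(-3) - 6705) = 1/(252*(-⅓) - 6705) = 1/(-84 - 6705) = 1/(-6789) = -1/6789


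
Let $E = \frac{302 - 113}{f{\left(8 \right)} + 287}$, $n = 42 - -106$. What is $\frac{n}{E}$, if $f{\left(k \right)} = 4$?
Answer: $\frac{14356}{63} \approx 227.87$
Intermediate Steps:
$n = 148$ ($n = 42 + 106 = 148$)
$E = \frac{63}{97}$ ($E = \frac{302 - 113}{4 + 287} = \frac{189}{291} = 189 \cdot \frac{1}{291} = \frac{63}{97} \approx 0.64948$)
$\frac{n}{E} = \frac{148}{\frac{63}{97}} = 148 \cdot \frac{97}{63} = \frac{14356}{63}$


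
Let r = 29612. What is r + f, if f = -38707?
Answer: -9095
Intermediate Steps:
r + f = 29612 - 38707 = -9095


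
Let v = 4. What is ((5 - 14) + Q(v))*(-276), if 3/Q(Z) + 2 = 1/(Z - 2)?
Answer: 3036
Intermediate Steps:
Q(Z) = 3/(-2 + 1/(-2 + Z)) (Q(Z) = 3/(-2 + 1/(Z - 2)) = 3/(-2 + 1/(-2 + Z)))
((5 - 14) + Q(v))*(-276) = ((5 - 14) + 3*(2 - 1*4)/(-5 + 2*4))*(-276) = (-9 + 3*(2 - 4)/(-5 + 8))*(-276) = (-9 + 3*(-2)/3)*(-276) = (-9 + 3*(⅓)*(-2))*(-276) = (-9 - 2)*(-276) = -11*(-276) = 3036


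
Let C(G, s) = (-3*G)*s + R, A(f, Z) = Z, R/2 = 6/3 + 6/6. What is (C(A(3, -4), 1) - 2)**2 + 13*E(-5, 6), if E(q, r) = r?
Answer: 334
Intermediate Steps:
R = 6 (R = 2*(6/3 + 6/6) = 2*(6*(1/3) + 6*(1/6)) = 2*(2 + 1) = 2*3 = 6)
C(G, s) = 6 - 3*G*s (C(G, s) = (-3*G)*s + 6 = -3*G*s + 6 = 6 - 3*G*s)
(C(A(3, -4), 1) - 2)**2 + 13*E(-5, 6) = ((6 - 3*(-4)*1) - 2)**2 + 13*6 = ((6 + 12) - 2)**2 + 78 = (18 - 2)**2 + 78 = 16**2 + 78 = 256 + 78 = 334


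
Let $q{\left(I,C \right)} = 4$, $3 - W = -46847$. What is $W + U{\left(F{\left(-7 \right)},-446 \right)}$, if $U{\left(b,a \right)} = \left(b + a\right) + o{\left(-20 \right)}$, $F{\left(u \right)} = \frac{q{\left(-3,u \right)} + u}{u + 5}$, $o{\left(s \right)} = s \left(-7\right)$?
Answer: $\frac{93091}{2} \approx 46546.0$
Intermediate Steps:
$W = 46850$ ($W = 3 - -46847 = 3 + 46847 = 46850$)
$o{\left(s \right)} = - 7 s$
$F{\left(u \right)} = \frac{4 + u}{5 + u}$ ($F{\left(u \right)} = \frac{4 + u}{u + 5} = \frac{4 + u}{5 + u}$)
$U{\left(b,a \right)} = 140 + a + b$ ($U{\left(b,a \right)} = \left(b + a\right) - -140 = \left(a + b\right) + 140 = 140 + a + b$)
$W + U{\left(F{\left(-7 \right)},-446 \right)} = 46850 + \left(140 - 446 + \frac{4 - 7}{5 - 7}\right) = 46850 + \left(140 - 446 + \frac{1}{-2} \left(-3\right)\right) = 46850 - \frac{609}{2} = \frac{93091}{2}$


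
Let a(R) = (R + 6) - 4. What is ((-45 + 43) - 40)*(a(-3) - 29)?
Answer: 1260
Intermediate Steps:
a(R) = 2 + R (a(R) = (6 + R) - 4 = 2 + R)
((-45 + 43) - 40)*(a(-3) - 29) = ((-45 + 43) - 40)*((2 - 3) - 29) = (-2 - 40)*(-1 - 29) = -42*(-30) = 1260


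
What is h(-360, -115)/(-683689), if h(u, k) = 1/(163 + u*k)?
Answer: -1/28416165907 ≈ -3.5191e-11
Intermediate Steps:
h(u, k) = 1/(163 + k*u)
h(-360, -115)/(-683689) = 1/((163 - 115*(-360))*(-683689)) = -1/683689/(163 + 41400) = -1/683689/41563 = (1/41563)*(-1/683689) = -1/28416165907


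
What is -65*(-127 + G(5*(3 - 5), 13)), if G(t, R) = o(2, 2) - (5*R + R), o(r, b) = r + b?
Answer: 13065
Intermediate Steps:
o(r, b) = b + r
G(t, R) = 4 - 6*R (G(t, R) = (2 + 2) - (5*R + R) = 4 - 6*R)
-65*(-127 + G(5*(3 - 5), 13)) = -65*(-127 + (4 - 6*13)) = -65*(-127 + (4 - 78)) = -65*(-127 - 74) = -65*(-201) = 13065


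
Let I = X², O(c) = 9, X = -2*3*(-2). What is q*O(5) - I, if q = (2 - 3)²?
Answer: -135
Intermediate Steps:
X = 12 (X = -6*(-2) = 12)
q = 1 (q = (-1)² = 1)
I = 144 (I = 12² = 144)
q*O(5) - I = 1*9 - 1*144 = 9 - 144 = -135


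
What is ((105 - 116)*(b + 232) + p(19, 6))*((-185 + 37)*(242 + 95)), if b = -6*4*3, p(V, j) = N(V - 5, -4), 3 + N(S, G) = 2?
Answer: 87831636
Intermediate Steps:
N(S, G) = -1 (N(S, G) = -3 + 2 = -1)
p(V, j) = -1
b = -72 (b = -24*3 = -72)
((105 - 116)*(b + 232) + p(19, 6))*((-185 + 37)*(242 + 95)) = ((105 - 116)*(-72 + 232) - 1)*((-185 + 37)*(242 + 95)) = (-11*160 - 1)*(-148*337) = (-1760 - 1)*(-49876) = -1761*(-49876) = 87831636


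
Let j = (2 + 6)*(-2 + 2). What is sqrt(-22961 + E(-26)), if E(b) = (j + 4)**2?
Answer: I*sqrt(22945) ≈ 151.48*I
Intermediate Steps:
j = 0 (j = 8*0 = 0)
E(b) = 16 (E(b) = (0 + 4)**2 = 4**2 = 16)
sqrt(-22961 + E(-26)) = sqrt(-22961 + 16) = sqrt(-22945) = I*sqrt(22945)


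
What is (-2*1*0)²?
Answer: 0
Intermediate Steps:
(-2*1*0)² = (-2*0)² = 0² = 0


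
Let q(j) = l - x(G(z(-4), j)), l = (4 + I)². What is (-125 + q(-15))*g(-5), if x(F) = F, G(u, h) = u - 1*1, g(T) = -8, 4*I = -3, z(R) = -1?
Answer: 1799/2 ≈ 899.50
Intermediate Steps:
I = -¾ (I = (¼)*(-3) = -¾ ≈ -0.75000)
G(u, h) = -1 + u (G(u, h) = u - 1 = -1 + u)
l = 169/16 (l = (4 - ¾)² = (13/4)² = 169/16 ≈ 10.563)
q(j) = 201/16 (q(j) = 169/16 - (-1 - 1) = 169/16 - 1*(-2) = 169/16 + 2 = 201/16)
(-125 + q(-15))*g(-5) = (-125 + 201/16)*(-8) = -1799/16*(-8) = 1799/2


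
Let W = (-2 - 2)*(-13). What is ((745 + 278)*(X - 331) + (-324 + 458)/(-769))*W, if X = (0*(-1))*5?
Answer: -13540463612/769 ≈ -1.7608e+7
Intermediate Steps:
X = 0 (X = 0*5 = 0)
W = 52 (W = -4*(-13) = 52)
((745 + 278)*(X - 331) + (-324 + 458)/(-769))*W = ((745 + 278)*(0 - 331) + (-324 + 458)/(-769))*52 = (1023*(-331) + 134*(-1/769))*52 = (-338613 - 134/769)*52 = -260393531/769*52 = -13540463612/769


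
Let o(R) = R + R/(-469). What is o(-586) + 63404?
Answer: 29462228/469 ≈ 62819.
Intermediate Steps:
o(R) = 468*R/469 (o(R) = R + R*(-1/469) = R - R/469 = 468*R/469)
o(-586) + 63404 = (468/469)*(-586) + 63404 = -274248/469 + 63404 = 29462228/469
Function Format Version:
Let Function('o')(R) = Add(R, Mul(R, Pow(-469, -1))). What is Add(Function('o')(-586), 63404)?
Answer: Rational(29462228, 469) ≈ 62819.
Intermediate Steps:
Function('o')(R) = Mul(Rational(468, 469), R) (Function('o')(R) = Add(R, Mul(R, Rational(-1, 469))) = Add(R, Mul(Rational(-1, 469), R)) = Mul(Rational(468, 469), R))
Add(Function('o')(-586), 63404) = Add(Mul(Rational(468, 469), -586), 63404) = Add(Rational(-274248, 469), 63404) = Rational(29462228, 469)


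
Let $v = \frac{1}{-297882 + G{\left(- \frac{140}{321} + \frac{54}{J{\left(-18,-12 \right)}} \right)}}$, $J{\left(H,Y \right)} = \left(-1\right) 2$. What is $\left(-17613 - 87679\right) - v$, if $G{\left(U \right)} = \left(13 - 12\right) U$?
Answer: $- \frac{10068961191947}{95628929} \approx -1.0529 \cdot 10^{5}$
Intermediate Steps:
$J{\left(H,Y \right)} = -2$
$G{\left(U \right)} = U$ ($G{\left(U \right)} = 1 U = U$)
$v = - \frac{321}{95628929}$ ($v = \frac{1}{-297882 + \left(- \frac{140}{321} + \frac{54}{-2}\right)} = \frac{1}{-297882 + \left(\left(-140\right) \frac{1}{321} + 54 \left(- \frac{1}{2}\right)\right)} = \frac{1}{-297882 - \frac{8807}{321}} = \frac{1}{- \frac{95628929}{321}} = - \frac{321}{95628929} \approx -3.3567 \cdot 10^{-6}$)
$\left(-17613 - 87679\right) - v = \left(-17613 - 87679\right) - - \frac{321}{95628929} = -105292 + \frac{321}{95628929} = - \frac{10068961191947}{95628929}$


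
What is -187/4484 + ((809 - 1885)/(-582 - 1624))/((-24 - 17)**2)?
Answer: -344312349/8313977212 ≈ -0.041414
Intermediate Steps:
-187/4484 + ((809 - 1885)/(-582 - 1624))/((-24 - 17)**2) = -187*1/4484 + (-1076/(-2206))/((-41)**2) = -187/4484 - 1076*(-1/2206)/1681 = -187/4484 + (538/1103)*(1/1681) = -187/4484 + 538/1854143 = -344312349/8313977212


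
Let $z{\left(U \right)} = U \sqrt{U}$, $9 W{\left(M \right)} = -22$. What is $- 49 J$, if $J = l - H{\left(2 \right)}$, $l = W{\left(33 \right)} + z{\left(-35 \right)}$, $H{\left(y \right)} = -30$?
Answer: $- \frac{12152}{9} + 1715 i \sqrt{35} \approx -1350.2 + 10146.0 i$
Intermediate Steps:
$W{\left(M \right)} = - \frac{22}{9}$ ($W{\left(M \right)} = \frac{1}{9} \left(-22\right) = - \frac{22}{9}$)
$z{\left(U \right)} = U^{\frac{3}{2}}$
$l = - \frac{22}{9} - 35 i \sqrt{35}$ ($l = - \frac{22}{9} + \left(-35\right)^{\frac{3}{2}} = - \frac{22}{9} - 35 i \sqrt{35} \approx -2.4444 - 207.06 i$)
$J = \frac{248}{9} - 35 i \sqrt{35}$ ($J = \left(- \frac{22}{9} - 35 i \sqrt{35}\right) - -30 = \left(- \frac{22}{9} - 35 i \sqrt{35}\right) + 30 = \frac{248}{9} - 35 i \sqrt{35} \approx 27.556 - 207.06 i$)
$- 49 J = - 49 \left(\frac{248}{9} - 35 i \sqrt{35}\right) = - \frac{12152}{9} + 1715 i \sqrt{35}$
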